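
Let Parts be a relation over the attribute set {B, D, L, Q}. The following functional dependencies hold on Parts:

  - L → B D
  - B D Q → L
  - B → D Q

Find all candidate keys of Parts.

{B}, {L}

{B}⁺: B→DQ adds D, Q; BDQ→L adds L → {B, D, L, Q}.
{L}⁺: L→BD adds B, D; B→DQ adds Q → {B, D, L, Q}.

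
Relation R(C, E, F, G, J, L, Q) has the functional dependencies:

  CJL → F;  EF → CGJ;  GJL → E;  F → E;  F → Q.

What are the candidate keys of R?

{F, L}, {C, J, L}

Attribute L never appears on the right-hand side of any dependency, so L must belong to every candidate key.
{L}⁺ = {L}, which is not all of the schema, so we must add further attributes.
{F, L}⁺: F→E adds E; F→Q adds Q; EF→CGJ adds C, G, J → {C, E, F, G, J, L, Q}. Minimal: {L}⁺ = {L}; {F}⁺ = {C, E, F, G, J, Q} — none reach the full schema.
{C, J, L}⁺: CJL→F adds F; F→E adds E; F→Q adds Q; EF→CGJ adds G → {C, E, F, G, J, L, Q}. Minimal: {J, L}⁺ = {J, L}; {C, L}⁺ = {C, L}; {C, J}⁺ = {C, J} — none reach the full schema.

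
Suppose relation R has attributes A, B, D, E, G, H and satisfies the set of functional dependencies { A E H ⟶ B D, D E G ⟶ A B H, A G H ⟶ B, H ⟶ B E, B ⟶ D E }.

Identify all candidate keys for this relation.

Attribute G never appears on the right-hand side of any dependency, so G must belong to every candidate key.
{G}⁺ = {G}, which is not all of the schema, so we must add further attributes.
{B, G}⁺: B→DE adds D, E; DEG→ABH adds A, H → {A, B, D, E, G, H}. Minimal: {G}⁺ = {G}; {B}⁺ = {B, D, E} — none reach the full schema.
{G, H}⁺: H→BE adds B, E; B→DE adds D; DEG→ABH adds A → {A, B, D, E, G, H}. Minimal: {H}⁺ = {B, D, E, H}; {G}⁺ = {G} — none reach the full schema.
{D, E, G}⁺: DEG→ABH adds A, B, H → {A, B, D, E, G, H}. Minimal: {E, G}⁺ = {E, G}; {D, G}⁺ = {D, G}; {D, E}⁺ = {D, E} — none reach the full schema.
Any other superkey contains one of these as a subset, so there are no further candidate keys.

{B, G}, {G, H}, {D, E, G}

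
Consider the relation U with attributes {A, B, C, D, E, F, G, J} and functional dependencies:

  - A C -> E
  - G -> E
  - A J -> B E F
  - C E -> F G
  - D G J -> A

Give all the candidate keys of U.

Attributes C, D, J never appear on any right-hand side, so every candidate key must contain {C, D, J}.
{C, D, J}⁺ = {C, D, J}, which is not all of the schema, so we must add further attributes.
{A, C, D, J}⁺: AC→E adds E; AJ→BEF adds B, F; CE→FG adds G → {A, B, C, D, E, F, G, J}. Minimal: {C, D, J}⁺ = {C, D, J}; {A, D, J}⁺ = {A, B, D, E, F, J}; {A, C, J}⁺ = {A, B, C, E, F, G, J}; … — none reach the full schema.
{C, D, E, J}⁺: CE→FG adds F, G; DGJ→A adds A; AJ→BEF adds B → {A, B, C, D, E, F, G, J}. Minimal: {D, E, J}⁺ = {D, E, J}; {C, E, J}⁺ = {C, E, F, G, J}; {C, D, J}⁺ = {C, D, J}; … — none reach the full schema.
{C, D, G, J}⁺: G→E adds E; CE→FG adds F; DGJ→A adds A; AJ→BEF adds B → {A, B, C, D, E, F, G, J}. Minimal: {D, G, J}⁺ = {A, B, D, E, F, G, J}; {C, G, J}⁺ = {C, E, F, G, J}; {C, D, J}⁺ = {C, D, J}; … — none reach the full schema.
Any other superkey contains one of these as a subset, so there are no further candidate keys.

{A, C, D, J}, {C, D, E, J}, {C, D, G, J}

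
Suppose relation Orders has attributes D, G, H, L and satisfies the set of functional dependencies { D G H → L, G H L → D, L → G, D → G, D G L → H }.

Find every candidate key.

{D, H}⁺: D→G adds G; DGH→L adds L → {D, G, H, L}. Minimal: {H}⁺ = {H}; {D}⁺ = {D, G} — none reach the full schema.
{D, L}⁺: L→G adds G; DGL→H adds H → {D, G, H, L}. Minimal: {L}⁺ = {G, L}; {D}⁺ = {D, G} — none reach the full schema.
{H, L}⁺: L→G adds G; GHL→D adds D → {D, G, H, L}. Minimal: {L}⁺ = {G, L}; {H}⁺ = {H} — none reach the full schema.

{D, H}, {D, L}, {H, L}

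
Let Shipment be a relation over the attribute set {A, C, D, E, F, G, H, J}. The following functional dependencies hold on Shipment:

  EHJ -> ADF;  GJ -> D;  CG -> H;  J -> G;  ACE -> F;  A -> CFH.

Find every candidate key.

{A, E, J}; {C, E, J}; {E, H, J}

Attributes E, J never appear on any right-hand side, so every candidate key must contain {E, J}.
{E, J}⁺ = {D, E, G, J}, which is not all of the schema, so we must add further attributes.
{A, E, J}⁺: J→G adds G; A→CFH adds C, F, H; EHJ→ADF adds D → {A, C, D, E, F, G, H, J}. Minimal: {E, J}⁺ = {D, E, G, J}; {A, J}⁺ = {A, C, D, F, G, H, J}; {A, E}⁺ = {A, C, E, F, H} — none reach the full schema.
{C, E, J}⁺: J→G adds G; GJ→D adds D; CG→H adds H; EHJ→ADF adds A, F → {A, C, D, E, F, G, H, J}. Minimal: {E, J}⁺ = {D, E, G, J}; {C, J}⁺ = {C, D, G, H, J}; {C, E}⁺ = {C, E} — none reach the full schema.
{E, H, J}⁺: EHJ→ADF adds A, D, F; J→G adds G; A→CFH adds C → {A, C, D, E, F, G, H, J}. Minimal: {H, J}⁺ = {D, G, H, J}; {E, J}⁺ = {D, E, G, J}; {E, H}⁺ = {E, H} — none reach the full schema.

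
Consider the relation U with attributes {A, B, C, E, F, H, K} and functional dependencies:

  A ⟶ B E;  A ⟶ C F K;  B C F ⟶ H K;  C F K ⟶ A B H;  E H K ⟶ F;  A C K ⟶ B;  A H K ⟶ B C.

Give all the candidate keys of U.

{A}⁺: A→BE adds B, E; A→CFK adds C, F, K; BCF→HK adds H → {A, B, C, E, F, H, K}.
{B, C, F}⁺: BCF→HK adds H, K; CFK→ABH adds A; A→BE adds E → {A, B, C, E, F, H, K}.
{C, F, K}⁺: CFK→ABH adds A, B, H; A→BE adds E → {A, B, C, E, F, H, K}.
{C, E, H, K}⁺: EHK→F adds F; CFK→ABH adds A, B → {A, B, C, E, F, H, K}.

A; BCF; CFK; CEHK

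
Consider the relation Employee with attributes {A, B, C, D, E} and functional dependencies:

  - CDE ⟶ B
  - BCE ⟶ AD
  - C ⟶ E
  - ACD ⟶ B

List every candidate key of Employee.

Attribute C never appears on the right-hand side of any dependency, so C must belong to every candidate key.
{C}⁺ = {C, E}, which is not all of the schema, so we must add further attributes.
{B, C}⁺: C→E adds E; BCE→AD adds A, D → {A, B, C, D, E}.
{C, D}⁺: C→E adds E; CDE→B adds B; BCE→AD adds A → {A, B, C, D, E}.
Any other superkey contains one of these as a subset, so there are no further candidate keys.

BC, CD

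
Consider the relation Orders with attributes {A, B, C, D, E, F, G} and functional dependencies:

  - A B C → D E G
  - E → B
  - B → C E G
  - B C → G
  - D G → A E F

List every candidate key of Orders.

(A, B), (A, E), (B, D), (D, E), (D, G)

{A, B}⁺: B→CEG adds C, E, G; ABC→DEG adds D; DG→AEF adds F → {A, B, C, D, E, F, G}.
{A, E}⁺: E→B adds B; B→CEG adds C, G; ABC→DEG adds D; DG→AEF adds F → {A, B, C, D, E, F, G}.
{B, D}⁺: B→CEG adds C, E, G; DG→AEF adds A, F → {A, B, C, D, E, F, G}.
{D, E}⁺: E→B adds B; B→CEG adds C, G; DG→AEF adds A, F → {A, B, C, D, E, F, G}.
{D, G}⁺: DG→AEF adds A, E, F; E→B adds B; B→CEG adds C → {A, B, C, D, E, F, G}.
Any other superkey contains one of these as a subset, so there are no further candidate keys.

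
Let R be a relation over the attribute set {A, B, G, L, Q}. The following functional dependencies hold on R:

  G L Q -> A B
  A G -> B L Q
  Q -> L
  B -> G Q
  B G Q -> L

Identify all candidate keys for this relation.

{B}⁺: B→GQ adds G, Q; BGQ→L adds L; GLQ→AB adds A → {A, B, G, L, Q}.
{A, G}⁺: AG→BLQ adds B, L, Q → {A, B, G, L, Q}. Minimal: {G}⁺ = {G}; {A}⁺ = {A} — none reach the full schema.
{G, Q}⁺: Q→L adds L; GLQ→AB adds A, B → {A, B, G, L, Q}. Minimal: {Q}⁺ = {L, Q}; {G}⁺ = {G} — none reach the full schema.

B, AG, GQ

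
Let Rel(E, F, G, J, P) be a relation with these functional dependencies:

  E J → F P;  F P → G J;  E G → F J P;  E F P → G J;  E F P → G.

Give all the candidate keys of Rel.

(E, G), (E, J), (E, F, P)

Attribute E never appears on the right-hand side of any dependency, so E must belong to every candidate key.
{E}⁺ = {E}, which is not all of the schema, so we must add further attributes.
{E, G}⁺: EG→FJP adds F, J, P → {E, F, G, J, P}. Minimal: {G}⁺ = {G}; {E}⁺ = {E} — none reach the full schema.
{E, J}⁺: EJ→FP adds F, P; FP→GJ adds G → {E, F, G, J, P}. Minimal: {J}⁺ = {J}; {E}⁺ = {E} — none reach the full schema.
{E, F, P}⁺: FP→GJ adds G, J → {E, F, G, J, P}. Minimal: {F, P}⁺ = {F, G, J, P}; {E, P}⁺ = {E, P}; {E, F}⁺ = {E, F} — none reach the full schema.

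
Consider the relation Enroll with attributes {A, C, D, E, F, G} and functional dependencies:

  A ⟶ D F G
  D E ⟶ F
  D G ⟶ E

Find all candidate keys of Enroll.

AC

Attributes A, C never appear on any right-hand side, so every candidate key must contain {A, C}.
{A, C}⁺ = {A, C, D, E, F, G}, which is all of the schema, so {A, C} is the only candidate key.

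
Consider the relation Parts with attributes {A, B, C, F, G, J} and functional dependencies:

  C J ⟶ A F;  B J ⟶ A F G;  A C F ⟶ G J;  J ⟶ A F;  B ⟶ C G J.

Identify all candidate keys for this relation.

{B}

Attribute B never appears on the right-hand side of any dependency, so B must belong to every candidate key.
{B}⁺ = {A, B, C, F, G, J}, which is all of the schema, so {B} is the only candidate key.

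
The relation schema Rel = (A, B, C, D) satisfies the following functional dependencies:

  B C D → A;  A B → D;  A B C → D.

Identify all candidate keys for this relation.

Attributes B, C never appear on any right-hand side, so every candidate key must contain {B, C}.
{B, C}⁺ = {B, C}, which is not all of the schema, so we must add further attributes.
{A, B, C}⁺: AB→D adds D → {A, B, C, D}. Minimal: {B, C}⁺ = {B, C}; {A, C}⁺ = {A, C}; {A, B}⁺ = {A, B, D} — none reach the full schema.
{B, C, D}⁺: BCD→A adds A → {A, B, C, D}. Minimal: {C, D}⁺ = {C, D}; {B, D}⁺ = {B, D}; {B, C}⁺ = {B, C} — none reach the full schema.

(A, B, C), (B, C, D)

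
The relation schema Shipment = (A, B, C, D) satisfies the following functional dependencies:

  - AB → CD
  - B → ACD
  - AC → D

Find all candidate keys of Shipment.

{B}

Attribute B never appears on the right-hand side of any dependency, so B must belong to every candidate key.
{B}⁺ = {A, B, C, D}, which is all of the schema, so {B} is the only candidate key.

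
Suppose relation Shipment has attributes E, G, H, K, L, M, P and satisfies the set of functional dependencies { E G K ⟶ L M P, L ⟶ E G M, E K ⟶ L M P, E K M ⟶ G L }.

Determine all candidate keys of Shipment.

{E, H, K}; {H, K, L}

{E, H, K}⁺: EK→LMP adds L, M, P; EKM→GL adds G → {E, G, H, K, L, M, P}. Minimal: {H, K}⁺ = {H, K}; {E, K}⁺ = {E, G, K, L, M, P}; {E, H}⁺ = {E, H} — none reach the full schema.
{H, K, L}⁺: L→EGM adds E, G, M; EK→LMP adds P → {E, G, H, K, L, M, P}. Minimal: {K, L}⁺ = {E, G, K, L, M, P}; {H, L}⁺ = {E, G, H, L, M}; {H, K}⁺ = {H, K} — none reach the full schema.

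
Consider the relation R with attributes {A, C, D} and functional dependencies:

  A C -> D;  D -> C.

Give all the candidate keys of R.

{A, C}⁺: AC→D adds D → {A, C, D}. Minimal: {C}⁺ = {C}; {A}⁺ = {A} — none reach the full schema.
{A, D}⁺: D→C adds C → {A, C, D}. Minimal: {D}⁺ = {C, D}; {A}⁺ = {A} — none reach the full schema.

AC; AD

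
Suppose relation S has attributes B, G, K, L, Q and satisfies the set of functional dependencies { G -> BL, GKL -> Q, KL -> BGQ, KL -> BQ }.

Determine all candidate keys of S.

{G, K}, {K, L}

{G, K}⁺: G→BL adds B, L; GKL→Q adds Q → {B, G, K, L, Q}.
{K, L}⁺: KL→BGQ adds B, G, Q → {B, G, K, L, Q}.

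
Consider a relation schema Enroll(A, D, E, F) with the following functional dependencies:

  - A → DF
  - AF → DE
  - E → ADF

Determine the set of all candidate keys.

{A}, {E}

{A}⁺: A→DF adds D, F; AF→DE adds E → {A, D, E, F}.
{E}⁺: E→ADF adds A, D, F → {A, D, E, F}.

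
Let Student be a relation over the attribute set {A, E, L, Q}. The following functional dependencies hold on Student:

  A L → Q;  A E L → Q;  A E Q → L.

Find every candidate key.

{A, E, L}, {A, E, Q}

Attributes A, E never appear on any right-hand side, so every candidate key must contain {A, E}.
{A, E}⁺ = {A, E}, which is not all of the schema, so we must add further attributes.
{A, E, L}⁺: AL→Q adds Q → {A, E, L, Q}. Minimal: {E, L}⁺ = {E, L}; {A, L}⁺ = {A, L, Q}; {A, E}⁺ = {A, E} — none reach the full schema.
{A, E, Q}⁺: AEQ→L adds L → {A, E, L, Q}. Minimal: {E, Q}⁺ = {E, Q}; {A, Q}⁺ = {A, Q}; {A, E}⁺ = {A, E} — none reach the full schema.
Any other superkey contains one of these as a subset, so there are no further candidate keys.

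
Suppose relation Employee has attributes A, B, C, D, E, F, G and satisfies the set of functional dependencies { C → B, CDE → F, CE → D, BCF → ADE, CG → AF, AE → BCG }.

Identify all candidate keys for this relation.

{A, E}⁺: AE→BCG adds B, C, G; CE→D adds D; CG→AF adds F → {A, B, C, D, E, F, G}.
{C, E}⁺: C→B adds B; CE→D adds D; CDE→F adds F; BCF→ADE adds A; AE→BCG adds G → {A, B, C, D, E, F, G}.
{C, F}⁺: C→B adds B; BCF→ADE adds A, D, E; AE→BCG adds G → {A, B, C, D, E, F, G}.
{C, G}⁺: C→B adds B; CG→AF adds A, F; BCF→ADE adds D, E → {A, B, C, D, E, F, G}.

{A, E}, {C, E}, {C, F}, {C, G}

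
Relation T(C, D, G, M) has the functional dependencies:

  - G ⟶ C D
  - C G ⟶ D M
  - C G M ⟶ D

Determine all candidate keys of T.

{G}

Attribute G never appears on the right-hand side of any dependency, so G must belong to every candidate key.
{G}⁺ = {C, D, G, M}, which is all of the schema, so {G} is the only candidate key.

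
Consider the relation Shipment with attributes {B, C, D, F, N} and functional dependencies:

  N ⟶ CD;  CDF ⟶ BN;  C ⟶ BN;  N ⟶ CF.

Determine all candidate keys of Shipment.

(C); (N)

{C}⁺: C→BN adds B, N; N→CF adds F; N→CD adds D → {B, C, D, F, N}.
{N}⁺: N→CD adds C, D; C→BN adds B; N→CF adds F → {B, C, D, F, N}.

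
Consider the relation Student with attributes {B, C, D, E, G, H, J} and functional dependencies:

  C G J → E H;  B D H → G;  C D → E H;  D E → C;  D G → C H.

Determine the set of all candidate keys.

(B, C, D, J); (B, D, E, J); (B, D, G, J); (B, D, H, J)

Attributes B, D, J never appear on any right-hand side, so every candidate key must contain {B, D, J}.
{B, D, J}⁺ = {B, D, J}, which is not all of the schema, so we must add further attributes.
{B, C, D, J}⁺: CD→EH adds E, H; BDH→G adds G → {B, C, D, E, G, H, J}. Minimal: {C, D, J}⁺ = {C, D, E, H, J}; {B, D, J}⁺ = {B, D, J}; {B, C, J}⁺ = {B, C, J}; … — none reach the full schema.
{B, D, E, J}⁺: DE→C adds C; CD→EH adds H; BDH→G adds G → {B, C, D, E, G, H, J}. Minimal: {D, E, J}⁺ = {C, D, E, H, J}; {B, E, J}⁺ = {B, E, J}; {B, D, J}⁺ = {B, D, J}; … — none reach the full schema.
{B, D, G, J}⁺: DG→CH adds C, H; CGJ→EH adds E → {B, C, D, E, G, H, J}. Minimal: {D, G, J}⁺ = {C, D, E, G, H, J}; {B, G, J}⁺ = {B, G, J}; {B, D, J}⁺ = {B, D, J}; … — none reach the full schema.
{B, D, H, J}⁺: BDH→G adds G; DG→CH adds C; CGJ→EH adds E → {B, C, D, E, G, H, J}. Minimal: {D, H, J}⁺ = {D, H, J}; {B, H, J}⁺ = {B, H, J}; {B, D, J}⁺ = {B, D, J}; … — none reach the full schema.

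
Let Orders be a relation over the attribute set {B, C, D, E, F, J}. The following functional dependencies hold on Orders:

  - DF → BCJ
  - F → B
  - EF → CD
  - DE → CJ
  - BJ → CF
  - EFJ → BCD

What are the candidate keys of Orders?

Attribute E never appears on the right-hand side of any dependency, so E must belong to every candidate key.
{E}⁺ = {E}, which is not all of the schema, so we must add further attributes.
{E, F}⁺: F→B adds B; EF→CD adds C, D; DE→CJ adds J → {B, C, D, E, F, J}. Minimal: {F}⁺ = {B, F}; {E}⁺ = {E} — none reach the full schema.
{B, D, E}⁺: DE→CJ adds C, J; BJ→CF adds F → {B, C, D, E, F, J}. Minimal: {D, E}⁺ = {C, D, E, J}; {B, E}⁺ = {B, E}; {B, D}⁺ = {B, D} — none reach the full schema.
{B, E, J}⁺: BJ→CF adds C, F; EFJ→BCD adds D → {B, C, D, E, F, J}. Minimal: {E, J}⁺ = {E, J}; {B, J}⁺ = {B, C, F, J}; {B, E}⁺ = {B, E} — none reach the full schema.
Any other superkey contains one of these as a subset, so there are no further candidate keys.

{E, F}, {B, D, E}, {B, E, J}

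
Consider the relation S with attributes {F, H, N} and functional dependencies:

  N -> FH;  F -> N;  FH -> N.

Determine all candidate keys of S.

(F); (N)

{F}⁺: F→N adds N; N→FH adds H → {F, H, N}.
{N}⁺: N→FH adds F, H → {F, H, N}.
Any other superkey contains one of these as a subset, so there are no further candidate keys.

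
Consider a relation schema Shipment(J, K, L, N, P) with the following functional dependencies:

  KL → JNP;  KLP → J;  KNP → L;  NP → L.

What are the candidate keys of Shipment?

Attribute K never appears on the right-hand side of any dependency, so K must belong to every candidate key.
{K}⁺ = {K}, which is not all of the schema, so we must add further attributes.
{K, L}⁺: KL→JNP adds J, N, P → {J, K, L, N, P}. Minimal: {L}⁺ = {L}; {K}⁺ = {K} — none reach the full schema.
{K, N, P}⁺: KNP→L adds L; KL→JNP adds J → {J, K, L, N, P}. Minimal: {N, P}⁺ = {L, N, P}; {K, P}⁺ = {K, P}; {K, N}⁺ = {K, N} — none reach the full schema.

(K, L), (K, N, P)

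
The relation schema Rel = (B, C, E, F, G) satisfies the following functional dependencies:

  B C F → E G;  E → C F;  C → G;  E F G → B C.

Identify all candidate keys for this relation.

{E}, {B, C, F}

{E}⁺: E→CF adds C, F; C→G adds G; EFG→BC adds B → {B, C, E, F, G}.
{B, C, F}⁺: BCF→EG adds E, G → {B, C, E, F, G}. Minimal: {C, F}⁺ = {C, F, G}; {B, F}⁺ = {B, F}; {B, C}⁺ = {B, C, G} — none reach the full schema.
Any other superkey contains one of these as a subset, so there are no further candidate keys.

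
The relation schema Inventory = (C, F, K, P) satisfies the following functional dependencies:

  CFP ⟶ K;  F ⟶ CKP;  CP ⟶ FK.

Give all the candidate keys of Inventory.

{F}, {C, P}

{F}⁺: F→CKP adds C, K, P → {C, F, K, P}.
{C, P}⁺: CP→FK adds F, K → {C, F, K, P}.
Any other superkey contains one of these as a subset, so there are no further candidate keys.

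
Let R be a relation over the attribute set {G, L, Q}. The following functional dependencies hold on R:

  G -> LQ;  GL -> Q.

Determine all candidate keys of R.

(G)

Attribute G never appears on the right-hand side of any dependency, so G must belong to every candidate key.
{G}⁺ = {G, L, Q}, which is all of the schema, so {G} is the only candidate key.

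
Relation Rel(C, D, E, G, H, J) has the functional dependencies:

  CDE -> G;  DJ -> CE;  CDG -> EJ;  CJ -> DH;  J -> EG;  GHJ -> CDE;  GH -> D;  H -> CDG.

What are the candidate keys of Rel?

{H}, {C, J}, {D, J}, {C, D, E}, {C, D, G}

{H}⁺: H→CDG adds C, D, G; CDG→EJ adds E, J → {C, D, E, G, H, J}.
{C, J}⁺: CJ→DH adds D, H; J→EG adds E, G → {C, D, E, G, H, J}.
{D, J}⁺: DJ→CE adds C, E; CJ→DH adds H; J→EG adds G → {C, D, E, G, H, J}.
{C, D, E}⁺: CDE→G adds G; CDG→EJ adds J; CJ→DH adds H → {C, D, E, G, H, J}.
{C, D, G}⁺: CDG→EJ adds E, J; CJ→DH adds H → {C, D, E, G, H, J}.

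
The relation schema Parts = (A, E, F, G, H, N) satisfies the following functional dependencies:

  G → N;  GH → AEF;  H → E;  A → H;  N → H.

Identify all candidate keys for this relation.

Attribute G never appears on the right-hand side of any dependency, so G must belong to every candidate key.
{G}⁺ = {A, E, F, G, H, N}, which is all of the schema, so {G} is the only candidate key.

{G}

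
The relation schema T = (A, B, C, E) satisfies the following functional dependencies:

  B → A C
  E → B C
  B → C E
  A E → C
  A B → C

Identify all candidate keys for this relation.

(B); (E)

{B}⁺: B→AC adds A, C; B→CE adds E → {A, B, C, E}.
{E}⁺: E→BC adds B, C; B→AC adds A → {A, B, C, E}.
Any other superkey contains one of these as a subset, so there are no further candidate keys.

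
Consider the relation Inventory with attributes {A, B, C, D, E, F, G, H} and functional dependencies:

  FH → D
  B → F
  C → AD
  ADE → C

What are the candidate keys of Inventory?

{A, B, E, G, H}, {B, C, E, G, H}

Attributes B, E, G, H never appear on any right-hand side, so every candidate key must contain {B, E, G, H}.
{B, E, G, H}⁺ = {B, D, E, F, G, H}, which is not all of the schema, so we must add further attributes.
{A, B, E, G, H}⁺: B→F adds F; FH→D adds D; ADE→C adds C → {A, B, C, D, E, F, G, H}. Minimal: {B, E, G, H}⁺ = {B, D, E, F, G, H}; {A, E, G, H}⁺ = {A, E, G, H}; {A, B, G, H}⁺ = {A, B, D, F, G, H}; … — none reach the full schema.
{B, C, E, G, H}⁺: B→F adds F; C→AD adds A, D → {A, B, C, D, E, F, G, H}. Minimal: {C, E, G, H}⁺ = {A, C, D, E, G, H}; {B, E, G, H}⁺ = {B, D, E, F, G, H}; {B, C, G, H}⁺ = {A, B, C, D, F, G, H}; … — none reach the full schema.
Any other superkey contains one of these as a subset, so there are no further candidate keys.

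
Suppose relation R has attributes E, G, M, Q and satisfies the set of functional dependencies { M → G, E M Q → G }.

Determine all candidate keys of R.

{E, M, Q}⁺: M→G adds G → {E, G, M, Q}.
No other minimal superkey exists.

(E, M, Q)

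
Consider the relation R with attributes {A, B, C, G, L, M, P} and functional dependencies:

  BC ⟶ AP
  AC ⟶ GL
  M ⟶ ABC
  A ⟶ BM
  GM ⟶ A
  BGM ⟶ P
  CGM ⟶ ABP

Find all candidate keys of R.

A, M, BC

{A}⁺: A→BM adds B, M; M→ABC adds C; BC→AP adds P; AC→GL adds G, L → {A, B, C, G, L, M, P}.
{M}⁺: M→ABC adds A, B, C; BC→AP adds P; AC→GL adds G, L → {A, B, C, G, L, M, P}.
{B, C}⁺: BC→AP adds A, P; AC→GL adds G, L; A→BM adds M → {A, B, C, G, L, M, P}. Minimal: {C}⁺ = {C}; {B}⁺ = {B} — none reach the full schema.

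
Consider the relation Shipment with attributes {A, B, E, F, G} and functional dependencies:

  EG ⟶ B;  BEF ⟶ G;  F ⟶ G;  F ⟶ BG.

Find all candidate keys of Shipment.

(A, E, F)

Attributes A, E, F never appear on any right-hand side, so every candidate key must contain {A, E, F}.
{A, E, F}⁺ = {A, B, E, F, G}, which is all of the schema, so {A, E, F} is the only candidate key.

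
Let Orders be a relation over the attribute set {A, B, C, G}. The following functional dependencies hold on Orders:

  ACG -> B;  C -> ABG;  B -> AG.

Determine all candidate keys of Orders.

{C}⁺: C→ABG adds A, B, G → {A, B, C, G}.

C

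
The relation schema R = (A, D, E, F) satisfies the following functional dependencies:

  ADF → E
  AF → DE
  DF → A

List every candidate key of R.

{A, F}, {D, F}

Attribute F never appears on the right-hand side of any dependency, so F must belong to every candidate key.
{F}⁺ = {F}, which is not all of the schema, so we must add further attributes.
{A, F}⁺: AF→DE adds D, E → {A, D, E, F}. Minimal: {F}⁺ = {F}; {A}⁺ = {A} — none reach the full schema.
{D, F}⁺: DF→A adds A; ADF→E adds E → {A, D, E, F}. Minimal: {F}⁺ = {F}; {D}⁺ = {D} — none reach the full schema.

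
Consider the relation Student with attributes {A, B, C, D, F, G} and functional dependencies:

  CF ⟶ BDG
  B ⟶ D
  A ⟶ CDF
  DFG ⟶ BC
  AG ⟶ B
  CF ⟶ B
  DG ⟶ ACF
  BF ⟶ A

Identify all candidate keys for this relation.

A; BF; BG; CF; DG

{A}⁺: A→CDF adds C, D, F; CF→B adds B; CF→BDG adds G → {A, B, C, D, F, G}.
{B, F}⁺: B→D adds D; BF→A adds A; A→CDF adds C; CF→BDG adds G → {A, B, C, D, F, G}.
{B, G}⁺: B→D adds D; DG→ACF adds A, C, F → {A, B, C, D, F, G}.
{C, F}⁺: CF→BDG adds B, D, G; DG→ACF adds A → {A, B, C, D, F, G}.
{D, G}⁺: DG→ACF adds A, C, F; CF→BDG adds B → {A, B, C, D, F, G}.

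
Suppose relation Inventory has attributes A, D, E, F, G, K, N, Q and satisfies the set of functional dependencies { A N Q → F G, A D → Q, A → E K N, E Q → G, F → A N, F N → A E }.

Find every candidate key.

Attribute D never appears on the right-hand side of any dependency, so D must belong to every candidate key.
{D}⁺ = {D}, which is not all of the schema, so we must add further attributes.
{A, D}⁺: AD→Q adds Q; A→EKN adds E, K, N; EQ→G adds G; ANQ→FG adds F → {A, D, E, F, G, K, N, Q}.
{D, F}⁺: F→AN adds A, N; FN→AE adds E; AD→Q adds Q; A→EKN adds K; EQ→G adds G → {A, D, E, F, G, K, N, Q}.
Any other superkey contains one of these as a subset, so there are no further candidate keys.

{A, D}, {D, F}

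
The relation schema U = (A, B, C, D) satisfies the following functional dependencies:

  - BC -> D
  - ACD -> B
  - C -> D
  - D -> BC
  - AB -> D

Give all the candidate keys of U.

Attribute A never appears on the right-hand side of any dependency, so A must belong to every candidate key.
{A}⁺ = {A}, which is not all of the schema, so we must add further attributes.
{A, B}⁺: AB→D adds D; D→BC adds C → {A, B, C, D}. Minimal: {B}⁺ = {B}; {A}⁺ = {A} — none reach the full schema.
{A, C}⁺: C→D adds D; D→BC adds B → {A, B, C, D}. Minimal: {C}⁺ = {B, C, D}; {A}⁺ = {A} — none reach the full schema.
{A, D}⁺: D→BC adds B, C → {A, B, C, D}. Minimal: {D}⁺ = {B, C, D}; {A}⁺ = {A} — none reach the full schema.
Any other superkey contains one of these as a subset, so there are no further candidate keys.

{A, B}, {A, C}, {A, D}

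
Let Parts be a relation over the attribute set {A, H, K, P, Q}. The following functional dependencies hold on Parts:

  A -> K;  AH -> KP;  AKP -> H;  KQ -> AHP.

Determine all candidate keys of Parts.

{A, Q}⁺: A→K adds K; KQ→AHP adds H, P → {A, H, K, P, Q}. Minimal: {Q}⁺ = {Q}; {A}⁺ = {A, K} — none reach the full schema.
{K, Q}⁺: KQ→AHP adds A, H, P → {A, H, K, P, Q}. Minimal: {Q}⁺ = {Q}; {K}⁺ = {K} — none reach the full schema.

{A, Q}; {K, Q}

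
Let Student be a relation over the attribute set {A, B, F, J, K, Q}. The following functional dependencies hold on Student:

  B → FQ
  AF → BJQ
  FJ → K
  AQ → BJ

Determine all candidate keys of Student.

{A, B}, {A, F}, {A, Q}

{A, B}⁺: B→FQ adds F, Q; AF→BJQ adds J; FJ→K adds K → {A, B, F, J, K, Q}. Minimal: {B}⁺ = {B, F, Q}; {A}⁺ = {A} — none reach the full schema.
{A, F}⁺: AF→BJQ adds B, J, Q; FJ→K adds K → {A, B, F, J, K, Q}. Minimal: {F}⁺ = {F}; {A}⁺ = {A} — none reach the full schema.
{A, Q}⁺: AQ→BJ adds B, J; B→FQ adds F; FJ→K adds K → {A, B, F, J, K, Q}. Minimal: {Q}⁺ = {Q}; {A}⁺ = {A} — none reach the full schema.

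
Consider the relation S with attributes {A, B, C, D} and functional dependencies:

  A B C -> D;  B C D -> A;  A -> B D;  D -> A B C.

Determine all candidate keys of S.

{A}⁺: A→BD adds B, D; D→ABC adds C → {A, B, C, D}.
{D}⁺: D→ABC adds A, B, C → {A, B, C, D}.

(A), (D)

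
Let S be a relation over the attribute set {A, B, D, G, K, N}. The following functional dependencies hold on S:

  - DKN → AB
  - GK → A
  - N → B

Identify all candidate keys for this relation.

Attributes D, G, K, N never appear on any right-hand side, so every candidate key must contain {D, G, K, N}.
{D, G, K, N}⁺ = {A, B, D, G, K, N}, which is all of the schema, so {D, G, K, N} is the only candidate key.

DGKN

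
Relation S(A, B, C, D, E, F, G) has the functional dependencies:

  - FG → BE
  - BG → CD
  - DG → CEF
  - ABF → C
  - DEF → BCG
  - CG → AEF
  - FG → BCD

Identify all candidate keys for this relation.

{B, G}⁺: BG→CD adds C, D; DG→CEF adds E, F; CG→AEF adds A → {A, B, C, D, E, F, G}.
{C, G}⁺: CG→AEF adds A, E, F; FG→BCD adds B, D → {A, B, C, D, E, F, G}.
{D, G}⁺: DG→CEF adds C, E, F; DEF→BCG adds B; CG→AEF adds A → {A, B, C, D, E, F, G}.
{F, G}⁺: FG→BE adds B, E; BG→CD adds C, D; CG→AEF adds A → {A, B, C, D, E, F, G}.
{D, E, F}⁺: DEF→BCG adds B, C, G; CG→AEF adds A → {A, B, C, D, E, F, G}.

BG, CG, DG, FG, DEF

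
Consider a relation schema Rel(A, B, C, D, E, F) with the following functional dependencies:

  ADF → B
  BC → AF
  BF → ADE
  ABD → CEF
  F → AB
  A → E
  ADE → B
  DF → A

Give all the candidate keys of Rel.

{F}⁺: F→AB adds A, B; A→E adds E; BF→ADE adds D; ABD→CEF adds C → {A, B, C, D, E, F}.
{A, D}⁺: A→E adds E; ADE→B adds B; ABD→CEF adds C, F → {A, B, C, D, E, F}. Minimal: {D}⁺ = {D}; {A}⁺ = {A, E} — none reach the full schema.
{B, C}⁺: BC→AF adds A, F; BF→ADE adds D, E → {A, B, C, D, E, F}. Minimal: {C}⁺ = {C}; {B}⁺ = {B} — none reach the full schema.
Any other superkey contains one of these as a subset, so there are no further candidate keys.

{F}, {A, D}, {B, C}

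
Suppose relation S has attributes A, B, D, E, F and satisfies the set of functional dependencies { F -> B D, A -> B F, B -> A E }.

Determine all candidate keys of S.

{A}⁺: A→BF adds B, F; B→AE adds E; F→BD adds D → {A, B, D, E, F}.
{B}⁺: B→AE adds A, E; A→BF adds F; F→BD adds D → {A, B, D, E, F}.
{F}⁺: F→BD adds B, D; B→AE adds A, E → {A, B, D, E, F}.
Any other superkey contains one of these as a subset, so there are no further candidate keys.

(A), (B), (F)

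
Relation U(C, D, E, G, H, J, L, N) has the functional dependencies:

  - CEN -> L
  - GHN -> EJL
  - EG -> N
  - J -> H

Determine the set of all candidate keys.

{C, D, E, G, H}; {C, D, E, G, J}; {C, D, G, H, N}; {C, D, G, J, N}

{C, D, E, G, H}⁺: EG→N adds N; CEN→L adds L; GHN→EJL adds J → {C, D, E, G, H, J, L, N}.
{C, D, E, G, J}⁺: EG→N adds N; J→H adds H; CEN→L adds L → {C, D, E, G, H, J, L, N}.
{C, D, G, H, N}⁺: GHN→EJL adds E, J, L → {C, D, E, G, H, J, L, N}.
{C, D, G, J, N}⁺: J→H adds H; GHN→EJL adds E, L → {C, D, E, G, H, J, L, N}.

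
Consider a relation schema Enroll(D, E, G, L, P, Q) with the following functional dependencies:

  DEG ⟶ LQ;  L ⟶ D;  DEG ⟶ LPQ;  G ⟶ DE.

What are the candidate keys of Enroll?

Attribute G never appears on the right-hand side of any dependency, so G must belong to every candidate key.
{G}⁺ = {D, E, G, L, P, Q}, which is all of the schema, so {G} is the only candidate key.

{G}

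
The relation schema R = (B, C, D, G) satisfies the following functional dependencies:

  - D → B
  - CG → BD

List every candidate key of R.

Attributes C, G never appear on any right-hand side, so every candidate key must contain {C, G}.
{C, G}⁺ = {B, C, D, G}, which is all of the schema, so {C, G} is the only candidate key.

{C, G}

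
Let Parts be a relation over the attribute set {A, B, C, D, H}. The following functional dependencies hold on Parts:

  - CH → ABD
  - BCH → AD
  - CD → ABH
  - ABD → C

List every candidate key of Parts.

(C, D); (C, H); (A, B, D)

{C, D}⁺: CD→ABH adds A, B, H → {A, B, C, D, H}.
{C, H}⁺: CH→ABD adds A, B, D → {A, B, C, D, H}.
{A, B, D}⁺: ABD→C adds C; CD→ABH adds H → {A, B, C, D, H}.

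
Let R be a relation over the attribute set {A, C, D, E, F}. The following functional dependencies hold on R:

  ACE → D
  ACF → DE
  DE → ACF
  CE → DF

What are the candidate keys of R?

{C, E}, {D, E}, {A, C, F}

{C, E}⁺: CE→DF adds D, F; DE→ACF adds A → {A, C, D, E, F}. Minimal: {E}⁺ = {E}; {C}⁺ = {C} — none reach the full schema.
{D, E}⁺: DE→ACF adds A, C, F → {A, C, D, E, F}. Minimal: {E}⁺ = {E}; {D}⁺ = {D} — none reach the full schema.
{A, C, F}⁺: ACF→DE adds D, E → {A, C, D, E, F}. Minimal: {C, F}⁺ = {C, F}; {A, F}⁺ = {A, F}; {A, C}⁺ = {A, C} — none reach the full schema.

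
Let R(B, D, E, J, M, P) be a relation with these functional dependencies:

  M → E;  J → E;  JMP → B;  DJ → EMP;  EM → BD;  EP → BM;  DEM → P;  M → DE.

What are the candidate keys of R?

{D, J}, {J, M}, {J, P}

{D, J}⁺: J→E adds E; DJ→EMP adds M, P; EM→BD adds B → {B, D, E, J, M, P}. Minimal: {J}⁺ = {E, J}; {D}⁺ = {D} — none reach the full schema.
{J, M}⁺: M→E adds E; EM→BD adds B, D; DEM→P adds P → {B, D, E, J, M, P}. Minimal: {M}⁺ = {B, D, E, M, P}; {J}⁺ = {E, J} — none reach the full schema.
{J, P}⁺: J→E adds E; EP→BM adds B, M; M→DE adds D → {B, D, E, J, M, P}. Minimal: {P}⁺ = {P}; {J}⁺ = {E, J} — none reach the full schema.
Any other superkey contains one of these as a subset, so there are no further candidate keys.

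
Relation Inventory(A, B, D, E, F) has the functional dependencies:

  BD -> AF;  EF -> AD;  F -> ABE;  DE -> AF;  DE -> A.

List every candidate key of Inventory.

{F}⁺: F→ABE adds A, B, E; EF→AD adds D → {A, B, D, E, F}.
{B, D}⁺: BD→AF adds A, F; F→ABE adds E → {A, B, D, E, F}. Minimal: {D}⁺ = {D}; {B}⁺ = {B} — none reach the full schema.
{D, E}⁺: DE→AF adds A, F; F→ABE adds B → {A, B, D, E, F}. Minimal: {E}⁺ = {E}; {D}⁺ = {D} — none reach the full schema.

F; BD; DE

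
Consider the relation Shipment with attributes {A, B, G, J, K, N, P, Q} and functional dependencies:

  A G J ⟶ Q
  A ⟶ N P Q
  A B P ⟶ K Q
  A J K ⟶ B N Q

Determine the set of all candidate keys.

Attributes A, G, J never appear on any right-hand side, so every candidate key must contain {A, G, J}.
{A, G, J}⁺ = {A, G, J, N, P, Q}, which is not all of the schema, so we must add further attributes.
{A, B, G, J}⁺: AGJ→Q adds Q; A→NPQ adds N, P; ABP→KQ adds K → {A, B, G, J, K, N, P, Q}.
{A, G, J, K}⁺: AGJ→Q adds Q; A→NPQ adds N, P; AJK→BNQ adds B → {A, B, G, J, K, N, P, Q}.

(A, B, G, J), (A, G, J, K)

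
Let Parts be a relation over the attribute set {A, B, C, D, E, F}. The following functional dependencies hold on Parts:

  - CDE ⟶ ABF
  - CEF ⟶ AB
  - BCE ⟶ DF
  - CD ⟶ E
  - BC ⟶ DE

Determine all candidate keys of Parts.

Attribute C never appears on the right-hand side of any dependency, so C must belong to every candidate key.
{C}⁺ = {C}, which is not all of the schema, so we must add further attributes.
{B, C}⁺: BC→DE adds D, E; CDE→ABF adds A, F → {A, B, C, D, E, F}. Minimal: {C}⁺ = {C}; {B}⁺ = {B} — none reach the full schema.
{C, D}⁺: CD→E adds E; CDE→ABF adds A, B, F → {A, B, C, D, E, F}. Minimal: {D}⁺ = {D}; {C}⁺ = {C} — none reach the full schema.
{C, E, F}⁺: CEF→AB adds A, B; BCE→DF adds D → {A, B, C, D, E, F}. Minimal: {E, F}⁺ = {E, F}; {C, F}⁺ = {C, F}; {C, E}⁺ = {C, E} — none reach the full schema.

{B, C}, {C, D}, {C, E, F}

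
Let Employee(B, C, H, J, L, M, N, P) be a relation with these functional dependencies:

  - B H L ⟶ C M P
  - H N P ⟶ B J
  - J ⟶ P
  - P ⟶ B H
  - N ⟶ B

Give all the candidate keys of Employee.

(H, L, N), (J, L, N), (L, N, P)

Attributes L, N never appear on any right-hand side, so every candidate key must contain {L, N}.
{L, N}⁺ = {B, L, N}, which is not all of the schema, so we must add further attributes.
{H, L, N}⁺: N→B adds B; BHL→CMP adds C, M, P; HNP→BJ adds J → {B, C, H, J, L, M, N, P}. Minimal: {L, N}⁺ = {B, L, N}; {H, N}⁺ = {B, H, N}; {H, L}⁺ = {H, L} — none reach the full schema.
{J, L, N}⁺: J→P adds P; P→BH adds B, H; BHL→CMP adds C, M → {B, C, H, J, L, M, N, P}. Minimal: {L, N}⁺ = {B, L, N}; {J, N}⁺ = {B, H, J, N, P}; {J, L}⁺ = {B, C, H, J, L, M, P} — none reach the full schema.
{L, N, P}⁺: P→BH adds B, H; BHL→CMP adds C, M; HNP→BJ adds J → {B, C, H, J, L, M, N, P}. Minimal: {N, P}⁺ = {B, H, J, N, P}; {L, P}⁺ = {B, C, H, L, M, P}; {L, N}⁺ = {B, L, N} — none reach the full schema.
Any other superkey contains one of these as a subset, so there are no further candidate keys.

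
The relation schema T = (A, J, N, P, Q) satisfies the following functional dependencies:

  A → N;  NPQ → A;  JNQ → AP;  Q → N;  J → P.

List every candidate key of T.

{J, Q}

Attributes J, Q never appear on any right-hand side, so every candidate key must contain {J, Q}.
{J, Q}⁺ = {A, J, N, P, Q}, which is all of the schema, so {J, Q} is the only candidate key.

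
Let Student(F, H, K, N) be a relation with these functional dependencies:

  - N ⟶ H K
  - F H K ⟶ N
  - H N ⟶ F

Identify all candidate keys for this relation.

N, FHK

{N}⁺: N→HK adds H, K; HN→F adds F → {F, H, K, N}.
{F, H, K}⁺: FHK→N adds N → {F, H, K, N}. Minimal: {H, K}⁺ = {H, K}; {F, K}⁺ = {F, K}; {F, H}⁺ = {F, H} — none reach the full schema.
Any other superkey contains one of these as a subset, so there are no further candidate keys.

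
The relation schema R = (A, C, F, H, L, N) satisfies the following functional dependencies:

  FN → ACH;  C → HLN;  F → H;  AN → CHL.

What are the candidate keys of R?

{C, F}, {F, N}

{C, F}⁺: C→HLN adds H, L, N; FN→ACH adds A → {A, C, F, H, L, N}.
{F, N}⁺: FN→ACH adds A, C, H; C→HLN adds L → {A, C, F, H, L, N}.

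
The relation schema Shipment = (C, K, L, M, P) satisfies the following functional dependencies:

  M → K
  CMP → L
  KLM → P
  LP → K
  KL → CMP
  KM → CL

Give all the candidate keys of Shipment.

(M), (K, L), (L, P)

{M}⁺: M→K adds K; KM→CL adds C, L; KLM→P adds P → {C, K, L, M, P}.
{K, L}⁺: KL→CMP adds C, M, P → {C, K, L, M, P}.
{L, P}⁺: LP→K adds K; KL→CMP adds C, M → {C, K, L, M, P}.
Any other superkey contains one of these as a subset, so there are no further candidate keys.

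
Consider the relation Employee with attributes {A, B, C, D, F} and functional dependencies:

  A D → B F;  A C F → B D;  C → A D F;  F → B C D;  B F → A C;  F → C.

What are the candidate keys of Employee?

{C}⁺: C→ADF adds A, D, F; F→BCD adds B → {A, B, C, D, F}.
{F}⁺: F→BCD adds B, C, D; BF→AC adds A → {A, B, C, D, F}.
{A, D}⁺: AD→BF adds B, F; F→BCD adds C → {A, B, C, D, F}. Minimal: {D}⁺ = {D}; {A}⁺ = {A} — none reach the full schema.

(C); (F); (A, D)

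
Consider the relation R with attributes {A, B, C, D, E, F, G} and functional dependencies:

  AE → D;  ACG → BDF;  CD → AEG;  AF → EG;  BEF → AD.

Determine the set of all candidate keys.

Attribute C never appears on the right-hand side of any dependency, so C must belong to every candidate key.
{C}⁺ = {C}, which is not all of the schema, so we must add further attributes.
{C, D}⁺: CD→AEG adds A, E, G; ACG→BDF adds B, F → {A, B, C, D, E, F, G}. Minimal: {D}⁺ = {D}; {C}⁺ = {C} — none reach the full schema.
{A, C, E}⁺: AE→D adds D; CD→AEG adds G; ACG→BDF adds B, F → {A, B, C, D, E, F, G}. Minimal: {C, E}⁺ = {C, E}; {A, E}⁺ = {A, D, E}; {A, C}⁺ = {A, C} — none reach the full schema.
{A, C, F}⁺: AF→EG adds E, G; AE→D adds D; ACG→BDF adds B → {A, B, C, D, E, F, G}. Minimal: {C, F}⁺ = {C, F}; {A, F}⁺ = {A, D, E, F, G}; {A, C}⁺ = {A, C} — none reach the full schema.
{A, C, G}⁺: ACG→BDF adds B, D, F; CD→AEG adds E → {A, B, C, D, E, F, G}. Minimal: {C, G}⁺ = {C, G}; {A, G}⁺ = {A, G}; {A, C}⁺ = {A, C} — none reach the full schema.
{B, C, E, F}⁺: BEF→AD adds A, D; CD→AEG adds G → {A, B, C, D, E, F, G}. Minimal: {C, E, F}⁺ = {C, E, F}; {B, E, F}⁺ = {A, B, D, E, F, G}; {B, C, F}⁺ = {B, C, F}; … — none reach the full schema.
Any other superkey contains one of these as a subset, so there are no further candidate keys.

{C, D}; {A, C, E}; {A, C, F}; {A, C, G}; {B, C, E, F}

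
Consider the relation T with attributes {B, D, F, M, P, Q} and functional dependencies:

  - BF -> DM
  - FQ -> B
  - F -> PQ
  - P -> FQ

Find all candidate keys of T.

{F}, {P}

{F}⁺: F→PQ adds P, Q; FQ→B adds B; BF→DM adds D, M → {B, D, F, M, P, Q}.
{P}⁺: P→FQ adds F, Q; FQ→B adds B; BF→DM adds D, M → {B, D, F, M, P, Q}.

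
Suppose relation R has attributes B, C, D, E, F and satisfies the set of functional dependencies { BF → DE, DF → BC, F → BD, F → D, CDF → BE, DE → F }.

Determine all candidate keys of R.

{F}, {D, E}

{F}⁺: F→BD adds B, D; BF→DE adds E; DF→BC adds C → {B, C, D, E, F}.
{D, E}⁺: DE→F adds F; DF→BC adds B, C → {B, C, D, E, F}. Minimal: {E}⁺ = {E}; {D}⁺ = {D} — none reach the full schema.
Any other superkey contains one of these as a subset, so there are no further candidate keys.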